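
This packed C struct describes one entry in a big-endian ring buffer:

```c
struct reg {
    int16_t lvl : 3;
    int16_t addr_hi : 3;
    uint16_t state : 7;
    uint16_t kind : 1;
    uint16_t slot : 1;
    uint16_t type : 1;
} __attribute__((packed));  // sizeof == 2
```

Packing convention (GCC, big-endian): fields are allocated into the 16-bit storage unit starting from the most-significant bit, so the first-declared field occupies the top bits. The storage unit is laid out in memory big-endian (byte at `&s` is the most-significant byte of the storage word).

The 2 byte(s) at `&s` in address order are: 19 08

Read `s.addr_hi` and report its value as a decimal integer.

[0]=0x19 [1]=0x08 (big-endian) → word 0x1908
lvl [13+:3] = (word>>13) & 0x7 = 0
addr_hi [10+:3] = (word>>10) & 0x7 = 6  ←
state [3+:7] = (word>>3) & 0x7f = 33
kind [2+:1] = (word>>2) & 0x1 = 0
slot [1+:1] = (word>>1) & 0x1 = 0
type [0+:1] = (word>>0) & 0x1 = 0
addr_hi signed 3b, MSB=1: 6 - 8 = -2

-2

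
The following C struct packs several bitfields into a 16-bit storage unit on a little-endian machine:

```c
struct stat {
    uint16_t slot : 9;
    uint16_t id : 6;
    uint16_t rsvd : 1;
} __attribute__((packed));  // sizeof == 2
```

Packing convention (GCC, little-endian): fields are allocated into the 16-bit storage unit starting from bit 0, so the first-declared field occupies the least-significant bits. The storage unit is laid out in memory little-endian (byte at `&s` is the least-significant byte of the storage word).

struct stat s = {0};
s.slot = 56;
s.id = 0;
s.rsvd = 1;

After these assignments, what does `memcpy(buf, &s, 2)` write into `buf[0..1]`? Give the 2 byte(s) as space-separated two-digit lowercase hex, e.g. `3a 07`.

38 80

[0+:9] slot=56 & 0x1ff = 0x38; word=0x0038
[9+:6] id=0 & 0x3f = 0x0; word=0x0038
[15+:1] rsvd=1 & 0x1 = 0x1; word=0x8038
word = 0x8038 → little-endian bytes:
  [0]=0x38  [1]=0x80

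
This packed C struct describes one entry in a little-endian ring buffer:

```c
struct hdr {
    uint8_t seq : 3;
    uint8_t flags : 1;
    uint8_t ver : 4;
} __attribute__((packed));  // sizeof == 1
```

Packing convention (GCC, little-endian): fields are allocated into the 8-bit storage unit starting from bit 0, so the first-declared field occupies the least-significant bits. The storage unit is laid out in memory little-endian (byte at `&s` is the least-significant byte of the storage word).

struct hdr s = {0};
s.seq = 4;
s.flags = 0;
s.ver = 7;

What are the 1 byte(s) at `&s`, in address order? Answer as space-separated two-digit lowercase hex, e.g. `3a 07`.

[0+:3] seq=4 & 0x7 = 0x4; word=0x04
[3+:1] flags=0 & 0x1 = 0x0; word=0x04
[4+:4] ver=7 & 0xf = 0x7; word=0x74
word = 0x74 → little-endian bytes:
  [0]=0x74

74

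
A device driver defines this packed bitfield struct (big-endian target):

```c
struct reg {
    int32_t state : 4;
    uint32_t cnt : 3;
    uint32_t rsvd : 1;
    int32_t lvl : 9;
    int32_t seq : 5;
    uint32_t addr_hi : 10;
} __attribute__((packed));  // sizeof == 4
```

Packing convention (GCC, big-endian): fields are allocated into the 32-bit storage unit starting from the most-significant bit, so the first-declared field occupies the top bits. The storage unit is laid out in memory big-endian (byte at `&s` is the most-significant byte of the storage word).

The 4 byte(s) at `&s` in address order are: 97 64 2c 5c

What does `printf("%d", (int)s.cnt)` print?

3

[0]=0x97 [1]=0x64 [2]=0x2c [3]=0x5c (big-endian) → word 0x97642c5c
state:4 @ bit 28 → (0x97642c5c>>28)&0xf = 0x9
cnt:3 @ bit 25 → (0x97642c5c>>25)&0x7 = 0x3  ←
rsvd:1 @ bit 24 → (0x97642c5c>>24)&0x1 = 0x1
lvl:9 @ bit 15 → (0x97642c5c>>15)&0x1ff = 0xc8
seq:5 @ bit 10 → (0x97642c5c>>10)&0x1f = 0xb
addr_hi:10 @ bit 0 → (0x97642c5c>>0)&0x3ff = 0x5c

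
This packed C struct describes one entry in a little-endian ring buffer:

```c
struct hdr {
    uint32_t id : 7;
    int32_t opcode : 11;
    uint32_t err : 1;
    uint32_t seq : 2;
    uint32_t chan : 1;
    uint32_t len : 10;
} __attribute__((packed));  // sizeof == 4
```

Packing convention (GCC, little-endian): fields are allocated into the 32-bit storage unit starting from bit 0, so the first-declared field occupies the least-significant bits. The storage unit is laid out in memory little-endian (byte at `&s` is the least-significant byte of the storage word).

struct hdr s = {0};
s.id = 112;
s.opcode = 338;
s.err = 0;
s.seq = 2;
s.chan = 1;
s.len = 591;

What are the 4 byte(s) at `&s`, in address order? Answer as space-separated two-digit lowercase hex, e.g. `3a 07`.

id (7b) val=112 bits=0x70 at bit 0: 0x00000070
opcode (11b) val=338 bits=0x152 at bit 7: 0x0000a970
err (1b) val=0 bits=0x0 at bit 18: 0x0000a970
seq (2b) val=2 bits=0x2 at bit 19: 0x0010a970
chan (1b) val=1 bits=0x1 at bit 21: 0x0030a970
len (10b) val=591 bits=0x24f at bit 22: 0x93f0a970
word = 0x93f0a970 → little-endian bytes:
  [0]=0x70  [1]=0xa9  [2]=0xf0  [3]=0x93

70 a9 f0 93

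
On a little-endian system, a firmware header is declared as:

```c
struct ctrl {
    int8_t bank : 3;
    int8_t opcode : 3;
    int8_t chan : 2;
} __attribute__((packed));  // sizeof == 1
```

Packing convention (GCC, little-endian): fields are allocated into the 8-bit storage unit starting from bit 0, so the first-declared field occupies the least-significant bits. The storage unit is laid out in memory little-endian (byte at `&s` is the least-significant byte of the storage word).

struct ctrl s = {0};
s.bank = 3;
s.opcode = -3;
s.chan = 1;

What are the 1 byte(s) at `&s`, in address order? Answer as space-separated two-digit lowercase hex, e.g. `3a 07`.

bank (3b) val=3 bits=0x3 at bit 0: 0x03
opcode (3b) val=-3 bits=0x5 at bit 3: 0x2b
chan (2b) val=1 bits=0x1 at bit 6: 0x6b
word = 0x6b → little-endian bytes:
  [0]=0x6b

6b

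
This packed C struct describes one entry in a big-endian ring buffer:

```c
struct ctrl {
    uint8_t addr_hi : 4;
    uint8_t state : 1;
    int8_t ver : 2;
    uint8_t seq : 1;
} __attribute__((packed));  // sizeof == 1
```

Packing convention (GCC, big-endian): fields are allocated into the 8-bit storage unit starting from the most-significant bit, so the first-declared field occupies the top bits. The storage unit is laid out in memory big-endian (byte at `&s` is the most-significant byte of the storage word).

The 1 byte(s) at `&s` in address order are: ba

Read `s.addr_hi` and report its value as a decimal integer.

11

[0]=0xba (big-endian) → word 0xba
addr_hi [4+:4] = (word>>4) & 0xf = 11  ←
state [3+:1] = (word>>3) & 0x1 = 1
ver [1+:2] = (word>>1) & 0x3 = 1
seq [0+:1] = (word>>0) & 0x1 = 0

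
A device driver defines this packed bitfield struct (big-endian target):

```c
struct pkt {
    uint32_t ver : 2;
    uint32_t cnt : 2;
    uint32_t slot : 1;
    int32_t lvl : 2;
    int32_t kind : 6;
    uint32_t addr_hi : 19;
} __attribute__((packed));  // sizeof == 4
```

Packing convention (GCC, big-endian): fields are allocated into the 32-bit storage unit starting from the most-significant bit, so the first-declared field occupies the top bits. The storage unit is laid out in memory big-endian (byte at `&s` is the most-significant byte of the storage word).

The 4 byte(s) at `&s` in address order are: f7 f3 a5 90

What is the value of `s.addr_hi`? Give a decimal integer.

238992

[0]=0xf7 [1]=0xf3 [2]=0xa5 [3]=0x90 (big-endian) → word 0xf7f3a590
ver:2 @ bit 30 → (0xf7f3a590>>30)&0x3 = 0x3
cnt:2 @ bit 28 → (0xf7f3a590>>28)&0x3 = 0x3
slot:1 @ bit 27 → (0xf7f3a590>>27)&0x1 = 0x0
lvl:2 @ bit 25 → (0xf7f3a590>>25)&0x3 = 0x3
kind:6 @ bit 19 → (0xf7f3a590>>19)&0x3f = 0x3e
addr_hi:19 @ bit 0 → (0xf7f3a590>>0)&0x7ffff = 0x3a590  ←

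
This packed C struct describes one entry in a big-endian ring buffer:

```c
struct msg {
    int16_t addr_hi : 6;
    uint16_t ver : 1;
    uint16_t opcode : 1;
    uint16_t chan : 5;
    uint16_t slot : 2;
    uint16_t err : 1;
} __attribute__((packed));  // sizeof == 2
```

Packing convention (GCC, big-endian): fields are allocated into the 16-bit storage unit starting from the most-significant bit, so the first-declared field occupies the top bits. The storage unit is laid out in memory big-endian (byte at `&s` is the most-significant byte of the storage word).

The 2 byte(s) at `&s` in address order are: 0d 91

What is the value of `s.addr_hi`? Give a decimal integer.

[0]=0x0d [1]=0x91 (big-endian) → word 0x0d91
addr_hi [10+:6] = (word>>10) & 0x3f = 3  ←
ver [9+:1] = (word>>9) & 0x1 = 0
opcode [8+:1] = (word>>8) & 0x1 = 1
chan [3+:5] = (word>>3) & 0x1f = 18
slot [1+:2] = (word>>1) & 0x3 = 0
err [0+:1] = (word>>0) & 0x1 = 1
addr_hi signed 6b, MSB=0: value = 3

3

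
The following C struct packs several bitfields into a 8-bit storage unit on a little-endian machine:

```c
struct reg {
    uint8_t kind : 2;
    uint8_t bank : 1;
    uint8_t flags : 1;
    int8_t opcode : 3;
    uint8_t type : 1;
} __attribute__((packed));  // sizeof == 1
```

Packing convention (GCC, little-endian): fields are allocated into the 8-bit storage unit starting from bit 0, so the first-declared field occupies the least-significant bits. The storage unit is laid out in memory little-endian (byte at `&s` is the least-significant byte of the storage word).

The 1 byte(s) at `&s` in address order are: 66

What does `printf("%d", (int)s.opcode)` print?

[0]=0x66 (little-endian) → word 0x66
kind:2 @ bit 0 → (0x66>>0)&0x3 = 0x2
bank:1 @ bit 2 → (0x66>>2)&0x1 = 0x1
flags:1 @ bit 3 → (0x66>>3)&0x1 = 0x0
opcode:3 @ bit 4 → (0x66>>4)&0x7 = 0x6  ←
type:1 @ bit 7 → (0x66>>7)&0x1 = 0x0
opcode signed 3b, MSB=1: 6 - 8 = -2

-2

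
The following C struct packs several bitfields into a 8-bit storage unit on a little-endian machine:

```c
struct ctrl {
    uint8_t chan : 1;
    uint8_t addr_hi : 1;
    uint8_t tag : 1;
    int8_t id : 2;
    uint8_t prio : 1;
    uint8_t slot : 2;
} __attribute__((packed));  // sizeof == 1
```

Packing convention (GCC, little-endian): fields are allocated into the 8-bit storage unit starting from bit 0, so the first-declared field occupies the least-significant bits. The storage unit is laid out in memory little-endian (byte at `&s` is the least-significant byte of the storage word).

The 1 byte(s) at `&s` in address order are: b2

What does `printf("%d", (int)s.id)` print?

-2

[0]=0xb2 (little-endian) → word 0xb2
chan:1 @ bit 0 → (0xb2>>0)&0x1 = 0x0
addr_hi:1 @ bit 1 → (0xb2>>1)&0x1 = 0x1
tag:1 @ bit 2 → (0xb2>>2)&0x1 = 0x0
id:2 @ bit 3 → (0xb2>>3)&0x3 = 0x2  ←
prio:1 @ bit 5 → (0xb2>>5)&0x1 = 0x1
slot:2 @ bit 6 → (0xb2>>6)&0x3 = 0x2
id signed 2b, MSB=1: 2 - 4 = -2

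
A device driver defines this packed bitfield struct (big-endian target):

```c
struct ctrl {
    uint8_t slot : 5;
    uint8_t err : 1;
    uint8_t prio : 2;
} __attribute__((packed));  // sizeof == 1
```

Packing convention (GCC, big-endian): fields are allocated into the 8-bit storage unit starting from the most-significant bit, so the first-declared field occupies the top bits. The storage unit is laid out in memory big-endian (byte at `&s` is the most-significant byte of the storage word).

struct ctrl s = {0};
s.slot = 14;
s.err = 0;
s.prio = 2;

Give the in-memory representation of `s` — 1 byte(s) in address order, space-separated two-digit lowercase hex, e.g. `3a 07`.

72

slot:5 = 14 → 0xe << 3 → word 0x70
err:1 = 0 → 0x0 << 2 → word 0x70
prio:2 = 2 → 0x2 << 0 → word 0x72
word = 0x72 → big-endian bytes:
  [0]=0x72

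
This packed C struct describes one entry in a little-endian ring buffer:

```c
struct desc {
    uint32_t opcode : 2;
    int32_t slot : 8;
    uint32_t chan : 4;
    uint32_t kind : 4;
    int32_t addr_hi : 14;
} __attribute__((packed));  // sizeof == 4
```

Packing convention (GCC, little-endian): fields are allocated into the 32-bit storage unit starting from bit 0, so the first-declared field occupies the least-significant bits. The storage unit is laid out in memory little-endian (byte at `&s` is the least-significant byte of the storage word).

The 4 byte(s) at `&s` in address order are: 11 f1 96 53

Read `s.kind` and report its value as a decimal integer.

11

[0]=0x11 [1]=0xf1 [2]=0x96 [3]=0x53 (little-endian) → word 0x5396f111
opcode:2 @ bit 0 → (0x5396f111>>0)&0x3 = 0x1
slot:8 @ bit 2 → (0x5396f111>>2)&0xff = 0x44
chan:4 @ bit 10 → (0x5396f111>>10)&0xf = 0xc
kind:4 @ bit 14 → (0x5396f111>>14)&0xf = 0xb  ←
addr_hi:14 @ bit 18 → (0x5396f111>>18)&0x3fff = 0x14e5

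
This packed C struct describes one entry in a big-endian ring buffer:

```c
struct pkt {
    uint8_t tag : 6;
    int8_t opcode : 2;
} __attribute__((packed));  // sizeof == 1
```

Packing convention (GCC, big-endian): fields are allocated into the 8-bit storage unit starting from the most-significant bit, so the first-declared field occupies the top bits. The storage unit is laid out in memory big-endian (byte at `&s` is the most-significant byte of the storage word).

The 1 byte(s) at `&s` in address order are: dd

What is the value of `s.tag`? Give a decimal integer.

[0]=0xdd (big-endian) → word 0xdd
tag [2+:6] = (word>>2) & 0x3f = 55  ←
opcode [0+:2] = (word>>0) & 0x3 = 1

55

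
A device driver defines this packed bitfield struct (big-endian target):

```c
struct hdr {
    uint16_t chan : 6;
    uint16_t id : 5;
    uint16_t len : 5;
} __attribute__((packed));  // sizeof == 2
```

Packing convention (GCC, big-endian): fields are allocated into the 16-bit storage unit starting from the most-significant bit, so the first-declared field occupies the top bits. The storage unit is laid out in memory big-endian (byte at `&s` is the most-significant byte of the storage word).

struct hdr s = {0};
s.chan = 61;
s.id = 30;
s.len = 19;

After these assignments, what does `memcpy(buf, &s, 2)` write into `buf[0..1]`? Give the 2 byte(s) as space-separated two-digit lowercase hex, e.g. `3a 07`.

f7 d3

[10+:6] chan=61 & 0x3f = 0x3d; word=0xf400
[5+:5] id=30 & 0x1f = 0x1e; word=0xf7c0
[0+:5] len=19 & 0x1f = 0x13; word=0xf7d3
word = 0xf7d3 → big-endian bytes:
  [0]=0xf7  [1]=0xd3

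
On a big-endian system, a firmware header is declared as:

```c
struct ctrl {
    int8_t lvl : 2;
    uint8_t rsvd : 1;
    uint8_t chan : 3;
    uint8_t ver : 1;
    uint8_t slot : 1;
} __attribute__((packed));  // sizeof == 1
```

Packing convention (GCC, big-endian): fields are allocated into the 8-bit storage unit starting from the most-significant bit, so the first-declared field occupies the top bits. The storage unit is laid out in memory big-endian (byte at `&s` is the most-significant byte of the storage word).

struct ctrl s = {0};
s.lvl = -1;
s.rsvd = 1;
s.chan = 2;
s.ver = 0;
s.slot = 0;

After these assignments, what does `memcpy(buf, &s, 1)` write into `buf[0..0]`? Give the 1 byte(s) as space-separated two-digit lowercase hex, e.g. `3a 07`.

lvl (2b) val=-1 bits=0x3 at bit 6: 0xc0
rsvd (1b) val=1 bits=0x1 at bit 5: 0xe0
chan (3b) val=2 bits=0x2 at bit 2: 0xe8
ver (1b) val=0 bits=0x0 at bit 1: 0xe8
slot (1b) val=0 bits=0x0 at bit 0: 0xe8
word = 0xe8 → big-endian bytes:
  [0]=0xe8

e8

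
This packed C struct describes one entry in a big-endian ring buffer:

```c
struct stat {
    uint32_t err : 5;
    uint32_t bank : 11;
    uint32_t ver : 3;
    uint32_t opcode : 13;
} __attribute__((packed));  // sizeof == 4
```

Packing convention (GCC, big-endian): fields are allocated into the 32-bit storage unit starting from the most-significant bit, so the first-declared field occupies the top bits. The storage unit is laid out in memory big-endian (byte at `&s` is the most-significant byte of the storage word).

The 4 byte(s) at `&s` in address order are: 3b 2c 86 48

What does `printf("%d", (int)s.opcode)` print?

[0]=0x3b [1]=0x2c [2]=0x86 [3]=0x48 (big-endian) → word 0x3b2c8648
err [27+:5] = (word>>27) & 0x1f = 7
bank [16+:11] = (word>>16) & 0x7ff = 812
ver [13+:3] = (word>>13) & 0x7 = 4
opcode [0+:13] = (word>>0) & 0x1fff = 1608  ←

1608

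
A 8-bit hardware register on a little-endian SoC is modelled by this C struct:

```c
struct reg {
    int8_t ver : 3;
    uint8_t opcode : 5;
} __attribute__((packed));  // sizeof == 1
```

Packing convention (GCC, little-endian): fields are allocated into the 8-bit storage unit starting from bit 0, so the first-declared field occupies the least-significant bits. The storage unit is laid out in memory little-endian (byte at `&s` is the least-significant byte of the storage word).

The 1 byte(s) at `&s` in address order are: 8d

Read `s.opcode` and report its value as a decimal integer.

[0]=0x8d (little-endian) → word 0x8d
ver [0+:3] = (word>>0) & 0x7 = 5
opcode [3+:5] = (word>>3) & 0x1f = 17  ←

17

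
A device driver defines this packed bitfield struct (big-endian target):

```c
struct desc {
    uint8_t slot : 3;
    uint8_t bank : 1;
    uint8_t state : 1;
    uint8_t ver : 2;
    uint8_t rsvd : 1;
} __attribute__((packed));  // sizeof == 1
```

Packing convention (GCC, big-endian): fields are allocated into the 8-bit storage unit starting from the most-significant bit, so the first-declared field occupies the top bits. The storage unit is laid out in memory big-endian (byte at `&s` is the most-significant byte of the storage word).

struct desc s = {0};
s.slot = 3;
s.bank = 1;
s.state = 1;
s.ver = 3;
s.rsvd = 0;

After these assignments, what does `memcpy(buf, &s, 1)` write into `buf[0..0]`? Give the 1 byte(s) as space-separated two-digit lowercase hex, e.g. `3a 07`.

7e

slot (3b) val=3 bits=0x3 at bit 5: 0x60
bank (1b) val=1 bits=0x1 at bit 4: 0x70
state (1b) val=1 bits=0x1 at bit 3: 0x78
ver (2b) val=3 bits=0x3 at bit 1: 0x7e
rsvd (1b) val=0 bits=0x0 at bit 0: 0x7e
word = 0x7e → big-endian bytes:
  [0]=0x7e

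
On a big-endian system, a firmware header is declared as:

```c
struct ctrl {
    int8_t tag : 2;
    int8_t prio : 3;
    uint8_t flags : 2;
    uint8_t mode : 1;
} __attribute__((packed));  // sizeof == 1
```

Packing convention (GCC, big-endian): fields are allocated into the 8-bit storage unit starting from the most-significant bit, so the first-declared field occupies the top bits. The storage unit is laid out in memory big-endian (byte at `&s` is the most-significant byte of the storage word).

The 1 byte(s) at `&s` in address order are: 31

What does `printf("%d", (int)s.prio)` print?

[0]=0x31 (big-endian) → word 0x31
tag [6+:2] = (word>>6) & 0x3 = 0
prio [3+:3] = (word>>3) & 0x7 = 6  ←
flags [1+:2] = (word>>1) & 0x3 = 0
mode [0+:1] = (word>>0) & 0x1 = 1
prio signed 3b, MSB=1: 6 - 8 = -2

-2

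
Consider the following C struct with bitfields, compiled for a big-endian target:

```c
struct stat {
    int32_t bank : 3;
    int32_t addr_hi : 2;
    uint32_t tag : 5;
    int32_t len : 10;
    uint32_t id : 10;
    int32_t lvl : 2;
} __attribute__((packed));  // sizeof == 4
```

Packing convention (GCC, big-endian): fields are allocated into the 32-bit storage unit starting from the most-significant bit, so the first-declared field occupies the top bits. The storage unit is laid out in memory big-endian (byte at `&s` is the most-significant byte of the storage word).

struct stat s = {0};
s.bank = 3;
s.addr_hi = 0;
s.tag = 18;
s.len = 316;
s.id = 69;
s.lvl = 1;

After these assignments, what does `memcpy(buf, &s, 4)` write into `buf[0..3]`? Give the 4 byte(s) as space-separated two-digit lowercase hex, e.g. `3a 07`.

bank:3 = 3 → 0x3 << 29 → word 0x60000000
addr_hi:2 = 0 → 0x0 << 27 → word 0x60000000
tag:5 = 18 → 0x12 << 22 → word 0x64800000
len:10 = 316 → 0x13c << 12 → word 0x6493c000
id:10 = 69 → 0x45 << 2 → word 0x6493c114
lvl:2 = 1 → 0x1 << 0 → word 0x6493c115
word = 0x6493c115 → big-endian bytes:
  [0]=0x64  [1]=0x93  [2]=0xc1  [3]=0x15

64 93 c1 15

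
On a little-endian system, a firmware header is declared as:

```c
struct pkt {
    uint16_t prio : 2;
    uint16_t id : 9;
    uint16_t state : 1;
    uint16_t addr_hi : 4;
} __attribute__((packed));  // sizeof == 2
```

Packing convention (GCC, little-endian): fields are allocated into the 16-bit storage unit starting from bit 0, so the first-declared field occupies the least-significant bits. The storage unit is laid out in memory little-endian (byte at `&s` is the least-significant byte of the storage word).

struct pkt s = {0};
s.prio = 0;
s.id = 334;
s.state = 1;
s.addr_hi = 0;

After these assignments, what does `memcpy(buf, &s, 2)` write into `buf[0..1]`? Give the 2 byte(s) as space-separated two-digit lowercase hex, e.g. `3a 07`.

38 0d

prio (2b) val=0 bits=0x0 at bit 0: 0x0000
id (9b) val=334 bits=0x14e at bit 2: 0x0538
state (1b) val=1 bits=0x1 at bit 11: 0x0d38
addr_hi (4b) val=0 bits=0x0 at bit 12: 0x0d38
word = 0x0d38 → little-endian bytes:
  [0]=0x38  [1]=0x0d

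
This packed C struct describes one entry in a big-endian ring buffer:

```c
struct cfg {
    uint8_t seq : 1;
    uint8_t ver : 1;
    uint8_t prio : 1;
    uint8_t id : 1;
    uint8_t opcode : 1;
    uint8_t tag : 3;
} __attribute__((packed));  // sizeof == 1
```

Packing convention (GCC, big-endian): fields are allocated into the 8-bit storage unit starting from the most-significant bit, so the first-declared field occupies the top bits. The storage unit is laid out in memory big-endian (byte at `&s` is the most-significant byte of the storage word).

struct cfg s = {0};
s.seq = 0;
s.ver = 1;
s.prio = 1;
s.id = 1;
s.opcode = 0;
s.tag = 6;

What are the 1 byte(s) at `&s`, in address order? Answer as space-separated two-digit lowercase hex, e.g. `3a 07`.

[7+:1] seq=0 & 0x1 = 0x0; word=0x00
[6+:1] ver=1 & 0x1 = 0x1; word=0x40
[5+:1] prio=1 & 0x1 = 0x1; word=0x60
[4+:1] id=1 & 0x1 = 0x1; word=0x70
[3+:1] opcode=0 & 0x1 = 0x0; word=0x70
[0+:3] tag=6 & 0x7 = 0x6; word=0x76
word = 0x76 → big-endian bytes:
  [0]=0x76

76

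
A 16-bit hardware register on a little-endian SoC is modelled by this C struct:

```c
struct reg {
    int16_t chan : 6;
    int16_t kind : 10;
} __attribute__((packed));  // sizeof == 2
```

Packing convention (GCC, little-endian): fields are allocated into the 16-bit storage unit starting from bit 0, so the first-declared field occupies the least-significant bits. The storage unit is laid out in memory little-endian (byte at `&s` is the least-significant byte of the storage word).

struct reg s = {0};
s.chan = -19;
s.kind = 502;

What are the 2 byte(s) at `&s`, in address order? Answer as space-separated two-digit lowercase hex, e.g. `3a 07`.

ad 7d

chan (6b) val=-19 bits=0x2d at bit 0: 0x002d
kind (10b) val=502 bits=0x1f6 at bit 6: 0x7dad
word = 0x7dad → little-endian bytes:
  [0]=0xad  [1]=0x7d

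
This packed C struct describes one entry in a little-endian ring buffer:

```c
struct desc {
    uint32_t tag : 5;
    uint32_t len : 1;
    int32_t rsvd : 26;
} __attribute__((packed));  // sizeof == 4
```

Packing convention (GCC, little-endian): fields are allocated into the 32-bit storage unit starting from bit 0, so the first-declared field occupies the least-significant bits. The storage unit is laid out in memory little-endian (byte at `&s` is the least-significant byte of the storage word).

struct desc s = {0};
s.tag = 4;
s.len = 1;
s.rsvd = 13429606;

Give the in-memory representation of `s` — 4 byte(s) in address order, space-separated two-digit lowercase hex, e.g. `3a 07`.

tag:5 = 4 → 0x4 << 0 → word 0x00000004
len:1 = 1 → 0x1 << 5 → word 0x00000024
rsvd:26 = 13429606 → 0xcceb66 << 6 → word 0x333ad9a4
word = 0x333ad9a4 → little-endian bytes:
  [0]=0xa4  [1]=0xd9  [2]=0x3a  [3]=0x33

a4 d9 3a 33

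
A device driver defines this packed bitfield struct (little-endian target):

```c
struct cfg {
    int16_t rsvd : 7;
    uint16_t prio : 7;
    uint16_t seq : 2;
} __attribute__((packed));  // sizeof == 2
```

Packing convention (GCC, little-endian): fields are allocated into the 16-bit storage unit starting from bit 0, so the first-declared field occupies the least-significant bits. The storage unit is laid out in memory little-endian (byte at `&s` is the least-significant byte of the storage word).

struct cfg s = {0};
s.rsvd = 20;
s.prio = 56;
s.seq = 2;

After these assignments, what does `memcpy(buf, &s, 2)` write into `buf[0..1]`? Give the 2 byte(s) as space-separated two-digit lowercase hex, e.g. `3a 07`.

rsvd:7 = 20 → 0x14 << 0 → word 0x0014
prio:7 = 56 → 0x38 << 7 → word 0x1c14
seq:2 = 2 → 0x2 << 14 → word 0x9c14
word = 0x9c14 → little-endian bytes:
  [0]=0x14  [1]=0x9c

14 9c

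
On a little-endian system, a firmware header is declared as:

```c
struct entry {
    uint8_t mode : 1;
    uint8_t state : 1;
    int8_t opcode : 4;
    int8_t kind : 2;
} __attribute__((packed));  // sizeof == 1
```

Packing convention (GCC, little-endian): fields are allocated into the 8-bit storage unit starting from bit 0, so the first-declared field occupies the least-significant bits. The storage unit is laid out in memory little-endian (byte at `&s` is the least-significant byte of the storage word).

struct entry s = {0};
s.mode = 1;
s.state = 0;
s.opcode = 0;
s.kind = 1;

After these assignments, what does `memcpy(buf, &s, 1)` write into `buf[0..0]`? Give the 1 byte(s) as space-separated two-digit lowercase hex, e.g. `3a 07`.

mode:1 = 1 → 0x1 << 0 → word 0x01
state:1 = 0 → 0x0 << 1 → word 0x01
opcode:4 = 0 → 0x0 << 2 → word 0x01
kind:2 = 1 → 0x1 << 6 → word 0x41
word = 0x41 → little-endian bytes:
  [0]=0x41

41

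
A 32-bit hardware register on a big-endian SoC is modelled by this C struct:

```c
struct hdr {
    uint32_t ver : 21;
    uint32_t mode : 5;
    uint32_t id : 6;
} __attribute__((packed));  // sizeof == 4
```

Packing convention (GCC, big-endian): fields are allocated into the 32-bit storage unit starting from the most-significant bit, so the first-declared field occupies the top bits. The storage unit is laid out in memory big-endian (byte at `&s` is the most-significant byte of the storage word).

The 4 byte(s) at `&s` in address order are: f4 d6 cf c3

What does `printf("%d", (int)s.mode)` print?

31

[0]=0xf4 [1]=0xd6 [2]=0xcf [3]=0xc3 (big-endian) → word 0xf4d6cfc3
ver:21 @ bit 11 → (0xf4d6cfc3>>11)&0x1fffff = 0x1e9ad9
mode:5 @ bit 6 → (0xf4d6cfc3>>6)&0x1f = 0x1f  ←
id:6 @ bit 0 → (0xf4d6cfc3>>0)&0x3f = 0x3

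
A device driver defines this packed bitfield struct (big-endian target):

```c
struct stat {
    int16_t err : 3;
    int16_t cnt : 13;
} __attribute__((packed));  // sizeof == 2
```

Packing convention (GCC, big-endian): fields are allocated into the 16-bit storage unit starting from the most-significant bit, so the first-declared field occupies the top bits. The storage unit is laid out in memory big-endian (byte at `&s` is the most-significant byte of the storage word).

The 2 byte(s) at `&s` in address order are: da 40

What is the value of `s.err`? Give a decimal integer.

[0]=0xda [1]=0x40 (big-endian) → word 0xda40
err:3 @ bit 13 → (0xda40>>13)&0x7 = 0x6  ←
cnt:13 @ bit 0 → (0xda40>>0)&0x1fff = 0x1a40
err signed 3b, MSB=1: 6 - 8 = -2

-2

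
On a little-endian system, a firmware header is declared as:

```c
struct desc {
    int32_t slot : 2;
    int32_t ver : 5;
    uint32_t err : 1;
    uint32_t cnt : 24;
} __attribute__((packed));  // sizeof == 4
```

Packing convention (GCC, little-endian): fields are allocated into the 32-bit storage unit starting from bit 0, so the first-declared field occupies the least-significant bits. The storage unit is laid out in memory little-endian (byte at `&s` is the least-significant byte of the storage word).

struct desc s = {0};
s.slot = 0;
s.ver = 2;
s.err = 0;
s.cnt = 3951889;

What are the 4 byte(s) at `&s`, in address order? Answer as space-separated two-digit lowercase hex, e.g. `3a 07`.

slot:2 = 0 → 0x0 << 0 → word 0x00000000
ver:5 = 2 → 0x2 << 2 → word 0x00000008
err:1 = 0 → 0x0 << 7 → word 0x00000008
cnt:24 = 3951889 → 0x3c4d11 << 8 → word 0x3c4d1108
word = 0x3c4d1108 → little-endian bytes:
  [0]=0x08  [1]=0x11  [2]=0x4d  [3]=0x3c

08 11 4d 3c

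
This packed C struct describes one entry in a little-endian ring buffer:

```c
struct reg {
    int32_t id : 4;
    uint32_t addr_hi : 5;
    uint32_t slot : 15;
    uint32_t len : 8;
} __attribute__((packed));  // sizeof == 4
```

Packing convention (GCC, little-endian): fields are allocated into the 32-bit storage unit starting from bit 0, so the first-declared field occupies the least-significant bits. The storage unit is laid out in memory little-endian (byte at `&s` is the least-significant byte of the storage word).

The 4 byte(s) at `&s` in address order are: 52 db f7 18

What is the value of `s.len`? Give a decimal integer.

24

[0]=0x52 [1]=0xdb [2]=0xf7 [3]=0x18 (little-endian) → word 0x18f7db52
id:4 @ bit 0 → (0x18f7db52>>0)&0xf = 0x2
addr_hi:5 @ bit 4 → (0x18f7db52>>4)&0x1f = 0x15
slot:15 @ bit 9 → (0x18f7db52>>9)&0x7fff = 0x7bed
len:8 @ bit 24 → (0x18f7db52>>24)&0xff = 0x18  ←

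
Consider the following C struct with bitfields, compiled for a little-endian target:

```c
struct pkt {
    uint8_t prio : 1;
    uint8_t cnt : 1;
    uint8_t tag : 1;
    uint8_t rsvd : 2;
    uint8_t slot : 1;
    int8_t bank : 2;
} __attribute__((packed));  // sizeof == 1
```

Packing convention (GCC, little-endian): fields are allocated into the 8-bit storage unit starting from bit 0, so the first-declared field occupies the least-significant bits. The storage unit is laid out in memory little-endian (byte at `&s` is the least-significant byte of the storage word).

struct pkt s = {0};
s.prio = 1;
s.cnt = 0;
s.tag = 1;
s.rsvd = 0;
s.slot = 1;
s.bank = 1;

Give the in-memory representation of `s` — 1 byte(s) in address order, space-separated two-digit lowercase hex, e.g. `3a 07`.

prio:1 = 1 → 0x1 << 0 → word 0x01
cnt:1 = 0 → 0x0 << 1 → word 0x01
tag:1 = 1 → 0x1 << 2 → word 0x05
rsvd:2 = 0 → 0x0 << 3 → word 0x05
slot:1 = 1 → 0x1 << 5 → word 0x25
bank:2 = 1 → 0x1 << 6 → word 0x65
word = 0x65 → little-endian bytes:
  [0]=0x65

65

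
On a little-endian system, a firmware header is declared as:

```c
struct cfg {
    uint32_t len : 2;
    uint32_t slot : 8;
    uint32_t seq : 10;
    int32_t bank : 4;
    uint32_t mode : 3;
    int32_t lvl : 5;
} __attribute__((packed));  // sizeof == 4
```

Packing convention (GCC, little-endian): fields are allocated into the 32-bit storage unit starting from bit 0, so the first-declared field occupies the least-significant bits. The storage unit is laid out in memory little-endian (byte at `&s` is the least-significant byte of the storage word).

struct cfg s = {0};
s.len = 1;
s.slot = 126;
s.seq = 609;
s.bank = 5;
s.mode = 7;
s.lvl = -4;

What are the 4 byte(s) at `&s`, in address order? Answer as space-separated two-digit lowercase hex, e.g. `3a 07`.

len (2b) val=1 bits=0x1 at bit 0: 0x00000001
slot (8b) val=126 bits=0x7e at bit 2: 0x000001f9
seq (10b) val=609 bits=0x261 at bit 10: 0x000985f9
bank (4b) val=5 bits=0x5 at bit 20: 0x005985f9
mode (3b) val=7 bits=0x7 at bit 24: 0x075985f9
lvl (5b) val=-4 bits=0x1c at bit 27: 0xe75985f9
word = 0xe75985f9 → little-endian bytes:
  [0]=0xf9  [1]=0x85  [2]=0x59  [3]=0xe7

f9 85 59 e7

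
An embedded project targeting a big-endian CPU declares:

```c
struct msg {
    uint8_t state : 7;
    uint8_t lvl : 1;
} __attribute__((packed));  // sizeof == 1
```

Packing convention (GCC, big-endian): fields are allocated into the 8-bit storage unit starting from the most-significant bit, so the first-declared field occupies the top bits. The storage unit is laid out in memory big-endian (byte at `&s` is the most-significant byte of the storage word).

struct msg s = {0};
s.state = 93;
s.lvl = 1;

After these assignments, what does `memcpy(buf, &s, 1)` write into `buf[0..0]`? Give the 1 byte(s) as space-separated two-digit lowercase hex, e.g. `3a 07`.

bb

[1+:7] state=93 & 0x7f = 0x5d; word=0xba
[0+:1] lvl=1 & 0x1 = 0x1; word=0xbb
word = 0xbb → big-endian bytes:
  [0]=0xbb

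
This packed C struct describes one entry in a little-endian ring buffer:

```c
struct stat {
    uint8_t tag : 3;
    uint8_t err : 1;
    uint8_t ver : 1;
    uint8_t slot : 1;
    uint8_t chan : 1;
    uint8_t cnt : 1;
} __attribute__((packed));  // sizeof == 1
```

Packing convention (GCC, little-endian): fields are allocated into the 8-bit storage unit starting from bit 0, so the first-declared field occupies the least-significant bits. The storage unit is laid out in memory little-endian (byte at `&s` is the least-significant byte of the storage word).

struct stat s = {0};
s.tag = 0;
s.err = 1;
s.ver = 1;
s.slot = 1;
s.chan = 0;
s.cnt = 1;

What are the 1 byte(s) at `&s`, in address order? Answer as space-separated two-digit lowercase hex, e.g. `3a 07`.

b8

tag (3b) val=0 bits=0x0 at bit 0: 0x00
err (1b) val=1 bits=0x1 at bit 3: 0x08
ver (1b) val=1 bits=0x1 at bit 4: 0x18
slot (1b) val=1 bits=0x1 at bit 5: 0x38
chan (1b) val=0 bits=0x0 at bit 6: 0x38
cnt (1b) val=1 bits=0x1 at bit 7: 0xb8
word = 0xb8 → little-endian bytes:
  [0]=0xb8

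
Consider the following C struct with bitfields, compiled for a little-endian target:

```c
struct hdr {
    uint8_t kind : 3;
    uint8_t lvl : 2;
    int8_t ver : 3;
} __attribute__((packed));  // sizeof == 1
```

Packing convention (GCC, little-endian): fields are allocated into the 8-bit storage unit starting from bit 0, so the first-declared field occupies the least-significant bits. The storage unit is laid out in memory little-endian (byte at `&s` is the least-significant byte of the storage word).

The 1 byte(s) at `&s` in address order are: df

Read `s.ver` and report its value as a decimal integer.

[0]=0xdf (little-endian) → word 0xdf
kind:3 @ bit 0 → (0xdf>>0)&0x7 = 0x7
lvl:2 @ bit 3 → (0xdf>>3)&0x3 = 0x3
ver:3 @ bit 5 → (0xdf>>5)&0x7 = 0x6  ←
ver signed 3b, MSB=1: 6 - 8 = -2

-2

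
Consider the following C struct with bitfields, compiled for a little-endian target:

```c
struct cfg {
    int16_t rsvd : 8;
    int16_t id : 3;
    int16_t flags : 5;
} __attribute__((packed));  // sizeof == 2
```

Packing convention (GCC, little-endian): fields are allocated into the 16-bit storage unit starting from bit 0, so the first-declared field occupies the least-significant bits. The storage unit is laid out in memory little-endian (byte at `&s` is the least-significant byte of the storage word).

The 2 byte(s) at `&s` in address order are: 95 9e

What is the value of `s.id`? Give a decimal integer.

[0]=0x95 [1]=0x9e (little-endian) → word 0x9e95
rsvd [0+:8] = (word>>0) & 0xff = 149
id [8+:3] = (word>>8) & 0x7 = 6  ←
flags [11+:5] = (word>>11) & 0x1f = 19
id signed 3b, MSB=1: 6 - 8 = -2

-2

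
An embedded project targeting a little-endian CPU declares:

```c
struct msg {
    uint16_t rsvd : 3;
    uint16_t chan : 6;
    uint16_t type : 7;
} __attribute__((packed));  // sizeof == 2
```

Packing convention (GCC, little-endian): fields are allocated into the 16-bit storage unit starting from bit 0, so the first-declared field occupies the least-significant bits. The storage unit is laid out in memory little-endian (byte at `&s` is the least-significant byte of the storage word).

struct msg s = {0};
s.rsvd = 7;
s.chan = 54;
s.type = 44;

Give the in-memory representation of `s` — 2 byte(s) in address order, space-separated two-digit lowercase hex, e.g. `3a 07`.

[0+:3] rsvd=7 & 0x7 = 0x7; word=0x0007
[3+:6] chan=54 & 0x3f = 0x36; word=0x01b7
[9+:7] type=44 & 0x7f = 0x2c; word=0x59b7
word = 0x59b7 → little-endian bytes:
  [0]=0xb7  [1]=0x59

b7 59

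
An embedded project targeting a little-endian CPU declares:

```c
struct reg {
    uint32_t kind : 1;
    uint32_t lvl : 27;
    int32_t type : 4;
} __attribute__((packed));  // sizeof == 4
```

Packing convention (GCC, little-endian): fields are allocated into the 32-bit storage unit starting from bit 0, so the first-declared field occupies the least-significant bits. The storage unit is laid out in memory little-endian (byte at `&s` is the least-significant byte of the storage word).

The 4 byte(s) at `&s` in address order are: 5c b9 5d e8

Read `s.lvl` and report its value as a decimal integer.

[0]=0x5c [1]=0xb9 [2]=0x5d [3]=0xe8 (little-endian) → word 0xe85db95c
kind [0+:1] = (word>>0) & 0x1 = 0
lvl [1+:27] = (word>>1) & 0x7ffffff = 70180014  ←
type [28+:4] = (word>>28) & 0xf = 14

70180014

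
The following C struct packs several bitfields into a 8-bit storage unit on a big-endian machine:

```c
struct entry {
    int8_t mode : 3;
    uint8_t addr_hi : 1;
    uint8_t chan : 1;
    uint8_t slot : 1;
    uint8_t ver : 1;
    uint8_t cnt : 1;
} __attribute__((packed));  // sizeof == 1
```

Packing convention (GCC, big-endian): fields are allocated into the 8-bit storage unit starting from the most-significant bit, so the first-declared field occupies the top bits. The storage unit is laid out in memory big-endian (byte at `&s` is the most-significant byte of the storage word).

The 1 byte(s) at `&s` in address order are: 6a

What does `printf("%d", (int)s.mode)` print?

3

[0]=0x6a (big-endian) → word 0x6a
mode:3 @ bit 5 → (0x6a>>5)&0x7 = 0x3  ←
addr_hi:1 @ bit 4 → (0x6a>>4)&0x1 = 0x0
chan:1 @ bit 3 → (0x6a>>3)&0x1 = 0x1
slot:1 @ bit 2 → (0x6a>>2)&0x1 = 0x0
ver:1 @ bit 1 → (0x6a>>1)&0x1 = 0x1
cnt:1 @ bit 0 → (0x6a>>0)&0x1 = 0x0
mode signed 3b, MSB=0: value = 3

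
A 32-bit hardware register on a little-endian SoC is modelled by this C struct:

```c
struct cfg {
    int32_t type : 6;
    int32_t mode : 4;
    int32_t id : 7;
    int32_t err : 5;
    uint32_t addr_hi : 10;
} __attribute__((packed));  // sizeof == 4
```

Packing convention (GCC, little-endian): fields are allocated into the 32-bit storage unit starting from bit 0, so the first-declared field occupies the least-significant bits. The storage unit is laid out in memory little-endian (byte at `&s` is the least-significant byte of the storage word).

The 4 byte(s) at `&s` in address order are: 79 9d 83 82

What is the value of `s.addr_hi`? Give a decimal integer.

[0]=0x79 [1]=0x9d [2]=0x83 [3]=0x82 (little-endian) → word 0x82839d79
type:6 @ bit 0 → (0x82839d79>>0)&0x3f = 0x39
mode:4 @ bit 6 → (0x82839d79>>6)&0xf = 0x5
id:7 @ bit 10 → (0x82839d79>>10)&0x7f = 0x67
err:5 @ bit 17 → (0x82839d79>>17)&0x1f = 0x1
addr_hi:10 @ bit 22 → (0x82839d79>>22)&0x3ff = 0x20a  ←

522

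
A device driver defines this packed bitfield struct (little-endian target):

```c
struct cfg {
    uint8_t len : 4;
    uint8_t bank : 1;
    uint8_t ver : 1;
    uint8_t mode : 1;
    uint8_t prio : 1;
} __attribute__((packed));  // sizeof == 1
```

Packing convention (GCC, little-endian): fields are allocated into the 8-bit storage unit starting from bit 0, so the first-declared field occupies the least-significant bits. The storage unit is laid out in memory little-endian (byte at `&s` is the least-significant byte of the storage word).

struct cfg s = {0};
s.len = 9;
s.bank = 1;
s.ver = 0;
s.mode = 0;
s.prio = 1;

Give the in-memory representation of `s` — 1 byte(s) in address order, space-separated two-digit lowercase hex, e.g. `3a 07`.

99

len (4b) val=9 bits=0x9 at bit 0: 0x09
bank (1b) val=1 bits=0x1 at bit 4: 0x19
ver (1b) val=0 bits=0x0 at bit 5: 0x19
mode (1b) val=0 bits=0x0 at bit 6: 0x19
prio (1b) val=1 bits=0x1 at bit 7: 0x99
word = 0x99 → little-endian bytes:
  [0]=0x99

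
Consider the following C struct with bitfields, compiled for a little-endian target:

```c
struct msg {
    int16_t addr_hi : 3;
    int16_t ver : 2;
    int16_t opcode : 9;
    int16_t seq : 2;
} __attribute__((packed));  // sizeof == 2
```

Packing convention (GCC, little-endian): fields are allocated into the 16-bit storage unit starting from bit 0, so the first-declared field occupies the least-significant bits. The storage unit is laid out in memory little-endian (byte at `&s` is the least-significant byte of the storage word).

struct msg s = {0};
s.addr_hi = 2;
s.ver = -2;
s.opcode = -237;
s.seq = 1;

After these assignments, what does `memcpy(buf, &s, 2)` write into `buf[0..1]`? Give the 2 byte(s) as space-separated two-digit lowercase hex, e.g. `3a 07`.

72 62

addr_hi (3b) val=2 bits=0x2 at bit 0: 0x0002
ver (2b) val=-2 bits=0x2 at bit 3: 0x0012
opcode (9b) val=-237 bits=0x113 at bit 5: 0x2272
seq (2b) val=1 bits=0x1 at bit 14: 0x6272
word = 0x6272 → little-endian bytes:
  [0]=0x72  [1]=0x62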